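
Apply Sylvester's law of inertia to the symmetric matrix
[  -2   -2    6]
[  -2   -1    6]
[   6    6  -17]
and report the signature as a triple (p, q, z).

step 0: pivot -2 → sign −
step 1: pivot 1 → sign +
step 2: pivot 1 → sign +
signature = (2, 1, 0)

Answer: (2, 1, 0)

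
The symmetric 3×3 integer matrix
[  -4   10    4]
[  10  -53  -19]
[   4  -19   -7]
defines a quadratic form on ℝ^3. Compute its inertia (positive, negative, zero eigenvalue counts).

step 0: pivot -4 → sign −
step 1: pivot -28 → sign −
step 2: pivot -3/28 → sign −
signature = (0, 3, 0)

Answer: (0, 3, 0)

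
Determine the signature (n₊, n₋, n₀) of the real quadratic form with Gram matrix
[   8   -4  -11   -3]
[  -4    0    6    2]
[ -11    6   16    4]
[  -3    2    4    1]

Answer: (2, 1, 1)

Derivation:
step 0: pivot 8 → sign +
step 1: pivot -2 → sign −
step 2: pivot 1 → sign +
step 3: row/col 3 already zero → sign 0
signature = (2, 1, 1)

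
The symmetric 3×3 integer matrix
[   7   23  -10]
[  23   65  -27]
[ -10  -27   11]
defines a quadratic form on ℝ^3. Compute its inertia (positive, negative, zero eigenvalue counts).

Answer: (1, 2, 0)

Derivation:
step 0: pivot 7 → sign +
step 1: pivot -74/7 → sign −
step 2: pivot -3/74 → sign −
signature = (1, 2, 0)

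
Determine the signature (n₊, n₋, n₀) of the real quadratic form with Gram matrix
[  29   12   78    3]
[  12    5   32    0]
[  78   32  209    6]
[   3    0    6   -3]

step 0: pivot 29 → sign +
step 1: pivot 1/29 → sign +
step 2: pivot -3 → sign −
step 3: row/col 3 already zero → sign 0
signature = (2, 1, 1)

Answer: (2, 1, 1)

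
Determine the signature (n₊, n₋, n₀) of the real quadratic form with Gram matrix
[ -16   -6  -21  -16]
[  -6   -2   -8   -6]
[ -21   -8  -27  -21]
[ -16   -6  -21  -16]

step 0: pivot -16 → sign −
step 1: pivot 1/4 → sign +
step 2: pivot 1/2 → sign +
step 3: row/col 3 already zero → sign 0
signature = (2, 1, 1)

Answer: (2, 1, 1)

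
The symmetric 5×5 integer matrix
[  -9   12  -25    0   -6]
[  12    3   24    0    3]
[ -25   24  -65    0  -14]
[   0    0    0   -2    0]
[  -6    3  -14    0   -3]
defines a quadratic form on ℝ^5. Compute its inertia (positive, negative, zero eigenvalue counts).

step 0: pivot -9 → sign −
step 1: pivot 19 → sign +
step 2: pivot -8/57 → sign −
step 3: pivot -2 → sign −
step 4: row/col 4 already zero → sign 0
signature = (1, 3, 1)

Answer: (1, 3, 1)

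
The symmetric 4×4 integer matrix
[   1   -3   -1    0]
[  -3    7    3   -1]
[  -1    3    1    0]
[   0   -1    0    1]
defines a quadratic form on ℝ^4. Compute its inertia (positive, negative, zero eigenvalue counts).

Answer: (2, 1, 1)

Derivation:
step 0: pivot 1 → sign +
step 1: pivot -2 → sign −
step 2: pivot 3/2 → sign +
step 3: row/col 3 already zero → sign 0
signature = (2, 1, 1)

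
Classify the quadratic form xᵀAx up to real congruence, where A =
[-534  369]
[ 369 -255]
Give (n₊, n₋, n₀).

Answer: (0, 2, 0)

Derivation:
step 0: pivot -534 → sign −
step 1: pivot -3/178 → sign −
signature = (0, 2, 0)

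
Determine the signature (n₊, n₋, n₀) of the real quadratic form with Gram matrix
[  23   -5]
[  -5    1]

step 0: pivot 23 → sign +
step 1: pivot -2/23 → sign −
signature = (1, 1, 0)

Answer: (1, 1, 0)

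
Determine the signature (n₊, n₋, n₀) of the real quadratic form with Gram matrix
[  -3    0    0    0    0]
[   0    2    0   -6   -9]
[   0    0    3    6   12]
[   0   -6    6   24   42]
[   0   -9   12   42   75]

Answer: (2, 2, 1)

Derivation:
step 0: pivot -3 → sign −
step 1: pivot 2 → sign +
step 2: pivot 3 → sign +
step 3: pivot -6 → sign −
step 4: row/col 4 already zero → sign 0
signature = (2, 2, 1)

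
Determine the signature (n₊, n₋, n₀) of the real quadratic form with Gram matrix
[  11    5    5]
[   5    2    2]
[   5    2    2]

step 0: pivot 11 → sign +
step 1: pivot -3/11 → sign −
step 2: row/col 2 already zero → sign 0
signature = (1, 1, 1)

Answer: (1, 1, 1)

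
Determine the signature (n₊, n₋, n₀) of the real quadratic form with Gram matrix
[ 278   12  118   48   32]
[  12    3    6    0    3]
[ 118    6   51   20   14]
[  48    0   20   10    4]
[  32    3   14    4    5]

Answer: (4, 1, 0)

Derivation:
step 0: pivot 278 → sign +
step 1: pivot 345/139 → sign +
step 2: pivot 67/115 → sign +
step 3: pivot -18/67 → sign −
step 4: pivot 2/9 → sign +
signature = (4, 1, 0)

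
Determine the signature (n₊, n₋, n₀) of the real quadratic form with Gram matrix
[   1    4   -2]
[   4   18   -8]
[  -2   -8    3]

step 0: pivot 1 → sign +
step 1: pivot 2 → sign +
step 2: pivot -1 → sign −
signature = (2, 1, 0)

Answer: (2, 1, 0)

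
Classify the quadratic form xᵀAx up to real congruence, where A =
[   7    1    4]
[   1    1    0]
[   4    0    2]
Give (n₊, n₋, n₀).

step 0: pivot 7 → sign +
step 1: pivot 6/7 → sign +
step 2: pivot -2/3 → sign −
signature = (2, 1, 0)

Answer: (2, 1, 0)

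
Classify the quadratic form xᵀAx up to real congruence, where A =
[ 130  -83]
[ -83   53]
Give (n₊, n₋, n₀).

Answer: (2, 0, 0)

Derivation:
step 0: pivot 130 → sign +
step 1: pivot 1/130 → sign +
signature = (2, 0, 0)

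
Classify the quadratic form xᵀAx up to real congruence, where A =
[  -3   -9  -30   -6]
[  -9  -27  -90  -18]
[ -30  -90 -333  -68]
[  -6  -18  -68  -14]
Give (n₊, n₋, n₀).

Answer: (0, 3, 1)

Derivation:
step 0: pivot -3 → sign −
step 1: pivot -33 → sign −
step 2: pivot -2/33 → sign −
step 3: row/col 3 already zero → sign 0
signature = (0, 3, 1)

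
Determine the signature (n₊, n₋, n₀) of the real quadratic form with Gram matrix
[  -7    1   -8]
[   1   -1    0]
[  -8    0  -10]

step 0: pivot -7 → sign −
step 1: pivot -6/7 → sign −
step 2: pivot 2/3 → sign +
signature = (1, 2, 0)

Answer: (1, 2, 0)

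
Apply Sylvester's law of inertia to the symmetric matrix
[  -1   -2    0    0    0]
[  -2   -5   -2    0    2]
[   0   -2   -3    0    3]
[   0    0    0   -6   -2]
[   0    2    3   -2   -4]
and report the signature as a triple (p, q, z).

Answer: (1, 4, 0)

Derivation:
step 0: pivot -1 → sign −
step 1: pivot -1 → sign −
step 2: pivot 1 → sign +
step 3: pivot -6 → sign −
step 4: pivot -1/3 → sign −
signature = (1, 4, 0)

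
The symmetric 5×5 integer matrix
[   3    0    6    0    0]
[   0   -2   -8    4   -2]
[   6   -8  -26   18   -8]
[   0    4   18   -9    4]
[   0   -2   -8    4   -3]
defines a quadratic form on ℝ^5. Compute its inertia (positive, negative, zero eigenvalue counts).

Answer: (1, 4, 0)

Derivation:
step 0: pivot 3 → sign +
step 1: pivot -2 → sign −
step 2: pivot -6 → sign −
step 3: pivot -1/3 → sign −
step 4: pivot -1 → sign −
signature = (1, 4, 0)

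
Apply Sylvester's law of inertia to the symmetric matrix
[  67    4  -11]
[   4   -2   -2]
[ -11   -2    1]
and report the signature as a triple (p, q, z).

Answer: (1, 1, 1)

Derivation:
step 0: pivot 67 → sign +
step 1: pivot -150/67 → sign −
step 2: row/col 2 already zero → sign 0
signature = (1, 1, 1)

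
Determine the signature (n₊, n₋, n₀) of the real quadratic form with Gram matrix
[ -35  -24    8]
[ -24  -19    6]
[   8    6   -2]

step 0: pivot -35 → sign −
step 1: pivot -89/35 → sign −
step 2: pivot -6/89 → sign −
signature = (0, 3, 0)

Answer: (0, 3, 0)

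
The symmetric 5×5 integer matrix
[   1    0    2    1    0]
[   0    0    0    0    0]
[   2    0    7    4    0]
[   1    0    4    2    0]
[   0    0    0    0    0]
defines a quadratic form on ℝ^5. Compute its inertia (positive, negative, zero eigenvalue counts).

Answer: (2, 1, 2)

Derivation:
step 0: pivot 1 → sign +
step 1: pivot 3 → sign +
step 2: pivot -1/3 → sign −
step 3: row/col 3 already zero → sign 0
step 4: row/col 4 already zero → sign 0
signature = (2, 1, 2)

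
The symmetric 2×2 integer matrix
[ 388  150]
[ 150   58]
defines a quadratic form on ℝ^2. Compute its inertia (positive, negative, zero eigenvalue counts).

step 0: pivot 388 → sign +
step 1: pivot 1/97 → sign +
signature = (2, 0, 0)

Answer: (2, 0, 0)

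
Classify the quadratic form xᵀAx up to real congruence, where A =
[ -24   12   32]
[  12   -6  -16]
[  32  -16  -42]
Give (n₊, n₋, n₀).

Answer: (1, 1, 1)

Derivation:
step 0: pivot -24 → sign −
step 1: pivot 2/3 → sign +
step 2: row/col 2 already zero → sign 0
signature = (1, 1, 1)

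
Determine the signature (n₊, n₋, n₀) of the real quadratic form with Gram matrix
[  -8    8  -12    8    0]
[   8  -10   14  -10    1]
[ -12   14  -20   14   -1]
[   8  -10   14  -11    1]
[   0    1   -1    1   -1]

step 0: pivot -8 → sign −
step 1: pivot -2 → sign −
step 2: pivot -1 → sign −
step 3: pivot -1/2 → sign −
step 4: row/col 4 already zero → sign 0
signature = (0, 4, 1)

Answer: (0, 4, 1)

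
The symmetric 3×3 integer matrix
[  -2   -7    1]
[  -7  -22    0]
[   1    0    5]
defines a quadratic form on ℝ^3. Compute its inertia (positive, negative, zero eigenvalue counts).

Answer: (2, 1, 0)

Derivation:
step 0: pivot -2 → sign −
step 1: pivot 5/2 → sign +
step 2: pivot 3/5 → sign +
signature = (2, 1, 0)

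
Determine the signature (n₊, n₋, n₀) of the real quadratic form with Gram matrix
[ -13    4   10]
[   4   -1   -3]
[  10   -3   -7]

step 0: pivot -13 → sign −
step 1: pivot 3/13 → sign +
step 2: pivot 2/3 → sign +
signature = (2, 1, 0)

Answer: (2, 1, 0)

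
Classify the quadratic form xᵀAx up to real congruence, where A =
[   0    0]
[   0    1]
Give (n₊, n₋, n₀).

Answer: (1, 0, 1)

Derivation:
step 0: pivot 1 → sign +
step 1: row/col 1 already zero → sign 0
signature = (1, 0, 1)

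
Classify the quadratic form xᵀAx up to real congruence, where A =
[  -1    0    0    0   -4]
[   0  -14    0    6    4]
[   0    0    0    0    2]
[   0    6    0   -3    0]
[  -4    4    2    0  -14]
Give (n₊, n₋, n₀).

Answer: (1, 4, 0)

Derivation:
step 0: pivot -1 → sign −
step 1: pivot -14 → sign −
step 2: pivot -3/7 → sign −
step 3: pivot 10 → sign +
step 4: pivot -2/5 → sign −
signature = (1, 4, 0)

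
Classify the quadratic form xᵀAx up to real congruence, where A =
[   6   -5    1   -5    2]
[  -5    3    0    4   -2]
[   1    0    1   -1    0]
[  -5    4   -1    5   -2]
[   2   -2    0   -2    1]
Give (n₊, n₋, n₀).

step 0: pivot 6 → sign +
step 1: pivot -7/6 → sign −
step 2: pivot 10/7 → sign +
step 3: pivot 4/5 → sign +
step 4: row/col 4 already zero → sign 0
signature = (3, 1, 1)

Answer: (3, 1, 1)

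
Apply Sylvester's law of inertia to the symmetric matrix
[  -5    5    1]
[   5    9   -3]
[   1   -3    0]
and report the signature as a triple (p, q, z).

Answer: (1, 2, 0)

Derivation:
step 0: pivot -5 → sign −
step 1: pivot 14 → sign +
step 2: pivot -3/35 → sign −
signature = (1, 2, 0)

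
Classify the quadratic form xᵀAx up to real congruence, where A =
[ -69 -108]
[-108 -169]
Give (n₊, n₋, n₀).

Answer: (1, 1, 0)

Derivation:
step 0: pivot -69 → sign −
step 1: pivot 1/23 → sign +
signature = (1, 1, 0)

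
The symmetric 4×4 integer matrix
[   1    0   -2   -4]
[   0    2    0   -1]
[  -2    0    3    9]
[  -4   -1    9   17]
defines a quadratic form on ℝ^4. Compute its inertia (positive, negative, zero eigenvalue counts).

step 0: pivot 1 → sign +
step 1: pivot 2 → sign +
step 2: pivot -1 → sign −
step 3: pivot 3/2 → sign +
signature = (3, 1, 0)

Answer: (3, 1, 0)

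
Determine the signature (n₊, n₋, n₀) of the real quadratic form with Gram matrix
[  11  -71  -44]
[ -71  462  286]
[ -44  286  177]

step 0: pivot 11 → sign +
step 1: pivot 41/11 → sign +
step 2: pivot -3/41 → sign −
signature = (2, 1, 0)

Answer: (2, 1, 0)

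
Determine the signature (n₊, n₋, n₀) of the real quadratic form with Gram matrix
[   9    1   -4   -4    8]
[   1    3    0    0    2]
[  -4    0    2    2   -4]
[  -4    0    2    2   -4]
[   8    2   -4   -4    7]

Answer: (3, 1, 1)

Derivation:
step 0: pivot 9 → sign +
step 1: pivot 26/9 → sign +
step 2: pivot 2/13 → sign +
step 3: pivot -3 → sign −
step 4: row/col 4 already zero → sign 0
signature = (3, 1, 1)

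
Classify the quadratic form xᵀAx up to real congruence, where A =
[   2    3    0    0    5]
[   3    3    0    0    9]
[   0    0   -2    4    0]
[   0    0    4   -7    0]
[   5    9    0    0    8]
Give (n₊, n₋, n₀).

step 0: pivot 2 → sign +
step 1: pivot -3/2 → sign −
step 2: pivot -2 → sign −
step 3: pivot 1 → sign +
step 4: pivot -3 → sign −
signature = (2, 3, 0)

Answer: (2, 3, 0)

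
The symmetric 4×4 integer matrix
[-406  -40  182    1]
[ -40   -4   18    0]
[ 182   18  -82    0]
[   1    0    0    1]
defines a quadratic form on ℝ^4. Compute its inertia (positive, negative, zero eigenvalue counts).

step 0: pivot -406 → sign −
step 1: pivot -12/203 → sign −
step 2: pivot -1/3 → sign −
step 3: pivot 3/2 → sign +
signature = (1, 3, 0)

Answer: (1, 3, 0)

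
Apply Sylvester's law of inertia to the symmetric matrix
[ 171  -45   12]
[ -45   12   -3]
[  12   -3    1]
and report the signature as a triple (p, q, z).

Answer: (2, 0, 1)

Derivation:
step 0: pivot 171 → sign +
step 1: pivot 3/19 → sign +
step 2: row/col 2 already zero → sign 0
signature = (2, 0, 1)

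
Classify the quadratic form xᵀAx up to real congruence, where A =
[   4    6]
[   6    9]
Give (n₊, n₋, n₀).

step 0: pivot 4 → sign +
step 1: row/col 1 already zero → sign 0
signature = (1, 0, 1)

Answer: (1, 0, 1)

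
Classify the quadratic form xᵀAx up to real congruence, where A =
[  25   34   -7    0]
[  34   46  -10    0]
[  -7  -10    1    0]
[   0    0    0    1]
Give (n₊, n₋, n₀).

step 0: pivot 25 → sign +
step 1: pivot -6/25 → sign −
step 2: pivot 1 → sign +
step 3: row/col 3 already zero → sign 0
signature = (2, 1, 1)

Answer: (2, 1, 1)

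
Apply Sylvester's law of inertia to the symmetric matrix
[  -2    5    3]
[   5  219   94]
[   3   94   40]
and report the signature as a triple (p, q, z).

step 0: pivot -2 → sign −
step 1: pivot 463/2 → sign +
step 2: pivot -1/463 → sign −
signature = (1, 2, 0)

Answer: (1, 2, 0)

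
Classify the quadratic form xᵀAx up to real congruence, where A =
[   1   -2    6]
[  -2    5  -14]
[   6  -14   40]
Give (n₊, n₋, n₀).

step 0: pivot 1 → sign +
step 1: pivot 1 → sign +
step 2: row/col 2 already zero → sign 0
signature = (2, 0, 1)

Answer: (2, 0, 1)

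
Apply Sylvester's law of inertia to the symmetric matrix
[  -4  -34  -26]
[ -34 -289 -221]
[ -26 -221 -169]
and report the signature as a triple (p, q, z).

step 0: pivot -4 → sign −
step 1: row/col 1 already zero → sign 0
step 2: row/col 2 already zero → sign 0
signature = (0, 1, 2)

Answer: (0, 1, 2)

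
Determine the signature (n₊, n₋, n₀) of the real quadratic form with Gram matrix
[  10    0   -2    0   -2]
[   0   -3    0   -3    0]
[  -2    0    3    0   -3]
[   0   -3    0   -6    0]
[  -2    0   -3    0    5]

Answer: (3, 2, 0)

Derivation:
step 0: pivot 10 → sign +
step 1: pivot -3 → sign −
step 2: pivot 13/5 → sign +
step 3: pivot -3 → sign −
step 4: pivot 2/13 → sign +
signature = (3, 2, 0)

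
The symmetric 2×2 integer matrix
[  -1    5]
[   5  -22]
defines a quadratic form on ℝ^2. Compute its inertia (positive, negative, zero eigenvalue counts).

step 0: pivot -1 → sign −
step 1: pivot 3 → sign +
signature = (1, 1, 0)

Answer: (1, 1, 0)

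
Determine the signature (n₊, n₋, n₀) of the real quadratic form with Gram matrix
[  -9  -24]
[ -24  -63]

Answer: (1, 1, 0)

Derivation:
step 0: pivot -9 → sign −
step 1: pivot 1 → sign +
signature = (1, 1, 0)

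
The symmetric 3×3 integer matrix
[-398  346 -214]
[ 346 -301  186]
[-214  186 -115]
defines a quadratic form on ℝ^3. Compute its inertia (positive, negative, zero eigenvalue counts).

Answer: (1, 2, 0)

Derivation:
step 0: pivot -398 → sign −
step 1: pivot -41/199 → sign −
step 2: pivot 3/41 → sign +
signature = (1, 2, 0)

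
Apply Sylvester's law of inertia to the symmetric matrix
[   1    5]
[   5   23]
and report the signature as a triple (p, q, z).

step 0: pivot 1 → sign +
step 1: pivot -2 → sign −
signature = (1, 1, 0)

Answer: (1, 1, 0)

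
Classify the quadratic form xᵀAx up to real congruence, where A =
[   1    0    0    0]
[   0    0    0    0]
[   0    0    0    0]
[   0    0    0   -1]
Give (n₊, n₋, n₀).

step 0: pivot 1 → sign +
step 1: pivot -1 → sign −
step 2: row/col 2 already zero → sign 0
step 3: row/col 3 already zero → sign 0
signature = (1, 1, 2)

Answer: (1, 1, 2)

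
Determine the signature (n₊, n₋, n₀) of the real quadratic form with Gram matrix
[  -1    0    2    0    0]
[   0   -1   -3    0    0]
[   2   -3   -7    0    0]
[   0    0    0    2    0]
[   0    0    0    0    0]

Answer: (2, 2, 1)

Derivation:
step 0: pivot -1 → sign −
step 1: pivot -1 → sign −
step 2: pivot 6 → sign +
step 3: pivot 2 → sign +
step 4: row/col 4 already zero → sign 0
signature = (2, 2, 1)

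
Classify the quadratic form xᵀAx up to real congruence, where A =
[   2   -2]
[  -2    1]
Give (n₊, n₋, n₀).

Answer: (1, 1, 0)

Derivation:
step 0: pivot 2 → sign +
step 1: pivot -1 → sign −
signature = (1, 1, 0)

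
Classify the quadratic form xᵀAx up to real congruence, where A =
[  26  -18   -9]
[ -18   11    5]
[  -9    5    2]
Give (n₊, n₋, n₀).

step 0: pivot 26 → sign +
step 1: pivot -19/13 → sign −
step 2: pivot -3/38 → sign −
signature = (1, 2, 0)

Answer: (1, 2, 0)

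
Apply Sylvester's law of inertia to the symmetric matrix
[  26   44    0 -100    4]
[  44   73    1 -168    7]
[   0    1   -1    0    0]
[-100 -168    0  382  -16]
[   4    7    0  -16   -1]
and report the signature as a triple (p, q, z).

step 0: pivot 26 → sign +
step 1: pivot -19/13 → sign −
step 2: pivot -6/19 → sign −
step 3: pivot 2/3 → sign +
step 4: pivot -3/2 → sign −
signature = (2, 3, 0)

Answer: (2, 3, 0)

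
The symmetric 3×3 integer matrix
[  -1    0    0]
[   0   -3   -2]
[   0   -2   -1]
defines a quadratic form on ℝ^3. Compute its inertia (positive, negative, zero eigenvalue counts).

step 0: pivot -1 → sign −
step 1: pivot -3 → sign −
step 2: pivot 1/3 → sign +
signature = (1, 2, 0)

Answer: (1, 2, 0)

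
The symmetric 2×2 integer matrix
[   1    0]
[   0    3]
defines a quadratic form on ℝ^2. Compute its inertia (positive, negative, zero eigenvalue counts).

Answer: (2, 0, 0)

Derivation:
step 0: pivot 1 → sign +
step 1: pivot 3 → sign +
signature = (2, 0, 0)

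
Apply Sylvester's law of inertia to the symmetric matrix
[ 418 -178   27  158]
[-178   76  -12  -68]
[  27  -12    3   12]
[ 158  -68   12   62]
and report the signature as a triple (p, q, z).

Answer: (2, 1, 1)

Derivation:
step 0: pivot 418 → sign +
step 1: pivot 42/209 → sign +
step 2: pivot -2/7 → sign −
step 3: row/col 3 already zero → sign 0
signature = (2, 1, 1)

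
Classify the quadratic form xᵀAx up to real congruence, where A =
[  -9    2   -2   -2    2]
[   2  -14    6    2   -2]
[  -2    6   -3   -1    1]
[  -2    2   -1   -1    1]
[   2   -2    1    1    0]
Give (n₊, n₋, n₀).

step 0: pivot -9 → sign −
step 1: pivot -122/9 → sign −
step 2: pivot -17/61 → sign −
step 3: pivot -6/17 → sign −
step 4: pivot 1 → sign +
signature = (1, 4, 0)

Answer: (1, 4, 0)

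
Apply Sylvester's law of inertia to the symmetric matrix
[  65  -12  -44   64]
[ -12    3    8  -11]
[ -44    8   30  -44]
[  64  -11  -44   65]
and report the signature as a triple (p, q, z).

Answer: (3, 1, 0)

Derivation:
step 0: pivot 65 → sign +
step 1: pivot 51/65 → sign +
step 2: pivot 10/51 → sign +
step 3: pivot -2/5 → sign −
signature = (3, 1, 0)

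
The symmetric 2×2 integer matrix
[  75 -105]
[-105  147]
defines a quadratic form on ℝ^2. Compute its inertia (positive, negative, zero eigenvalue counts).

step 0: pivot 75 → sign +
step 1: row/col 1 already zero → sign 0
signature = (1, 0, 1)

Answer: (1, 0, 1)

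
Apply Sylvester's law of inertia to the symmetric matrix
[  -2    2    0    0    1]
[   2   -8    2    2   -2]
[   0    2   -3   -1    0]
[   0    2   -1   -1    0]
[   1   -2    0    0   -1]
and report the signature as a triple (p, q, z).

step 0: pivot -2 → sign −
step 1: pivot -6 → sign −
step 2: pivot -7/3 → sign −
step 3: pivot -2/7 → sign −
step 4: row/col 4 already zero → sign 0
signature = (0, 4, 1)

Answer: (0, 4, 1)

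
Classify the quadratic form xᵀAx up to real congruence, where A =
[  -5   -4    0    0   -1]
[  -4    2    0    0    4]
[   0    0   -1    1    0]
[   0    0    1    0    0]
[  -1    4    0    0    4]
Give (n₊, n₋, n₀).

step 0: pivot -5 → sign −
step 1: pivot 26/5 → sign +
step 2: pivot -1 → sign −
step 3: pivot 1 → sign +
step 4: pivot -3/13 → sign −
signature = (2, 3, 0)

Answer: (2, 3, 0)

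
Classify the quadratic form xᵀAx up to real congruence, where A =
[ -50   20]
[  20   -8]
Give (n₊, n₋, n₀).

Answer: (0, 1, 1)

Derivation:
step 0: pivot -50 → sign −
step 1: row/col 1 already zero → sign 0
signature = (0, 1, 1)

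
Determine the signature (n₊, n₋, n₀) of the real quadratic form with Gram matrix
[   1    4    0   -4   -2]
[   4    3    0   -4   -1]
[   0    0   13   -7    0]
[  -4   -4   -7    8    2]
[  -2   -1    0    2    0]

Answer: (3, 2, 0)

Derivation:
step 0: pivot 1 → sign +
step 1: pivot -13 → sign −
step 2: pivot 13 → sign +
step 3: pivot -9/13 → sign −
step 4: pivot 1/13 → sign +
signature = (3, 2, 0)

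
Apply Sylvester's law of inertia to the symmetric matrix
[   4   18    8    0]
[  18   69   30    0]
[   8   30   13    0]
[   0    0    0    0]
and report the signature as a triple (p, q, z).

step 0: pivot 4 → sign +
step 1: pivot -12 → sign −
step 2: row/col 2 already zero → sign 0
step 3: row/col 3 already zero → sign 0
signature = (1, 1, 2)

Answer: (1, 1, 2)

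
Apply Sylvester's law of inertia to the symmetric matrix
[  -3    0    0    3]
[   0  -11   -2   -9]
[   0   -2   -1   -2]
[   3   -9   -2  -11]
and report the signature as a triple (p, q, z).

Answer: (0, 4, 0)

Derivation:
step 0: pivot -3 → sign −
step 1: pivot -11 → sign −
step 2: pivot -7/11 → sign −
step 3: pivot -3/7 → sign −
signature = (0, 4, 0)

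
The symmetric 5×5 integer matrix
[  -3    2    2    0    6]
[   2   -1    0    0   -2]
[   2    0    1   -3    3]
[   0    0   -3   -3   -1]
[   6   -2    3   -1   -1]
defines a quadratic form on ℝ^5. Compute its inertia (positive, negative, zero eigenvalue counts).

Answer: (1, 3, 1)

Derivation:
step 0: pivot -3 → sign −
step 1: pivot 1/3 → sign +
step 2: pivot -3 → sign −
step 3: pivot -2/3 → sign −
step 4: row/col 4 already zero → sign 0
signature = (1, 3, 1)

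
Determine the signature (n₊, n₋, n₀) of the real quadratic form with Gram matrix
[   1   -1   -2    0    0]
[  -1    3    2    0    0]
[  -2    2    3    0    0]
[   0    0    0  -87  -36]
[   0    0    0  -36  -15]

Answer: (2, 3, 0)

Derivation:
step 0: pivot 1 → sign +
step 1: pivot 2 → sign +
step 2: pivot -1 → sign −
step 3: pivot -87 → sign −
step 4: pivot -3/29 → sign −
signature = (2, 3, 0)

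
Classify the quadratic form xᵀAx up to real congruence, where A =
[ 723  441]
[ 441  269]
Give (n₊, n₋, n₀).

Answer: (2, 0, 0)

Derivation:
step 0: pivot 723 → sign +
step 1: pivot 2/241 → sign +
signature = (2, 0, 0)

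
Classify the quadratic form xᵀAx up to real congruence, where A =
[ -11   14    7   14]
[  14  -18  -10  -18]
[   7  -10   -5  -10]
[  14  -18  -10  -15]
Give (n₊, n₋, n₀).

Answer: (2, 2, 0)

Derivation:
step 0: pivot -11 → sign −
step 1: pivot -2/11 → sign −
step 2: pivot 6 → sign +
step 3: pivot 3 → sign +
signature = (2, 2, 0)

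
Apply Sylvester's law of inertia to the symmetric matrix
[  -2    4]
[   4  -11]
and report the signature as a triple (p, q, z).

Answer: (0, 2, 0)

Derivation:
step 0: pivot -2 → sign −
step 1: pivot -3 → sign −
signature = (0, 2, 0)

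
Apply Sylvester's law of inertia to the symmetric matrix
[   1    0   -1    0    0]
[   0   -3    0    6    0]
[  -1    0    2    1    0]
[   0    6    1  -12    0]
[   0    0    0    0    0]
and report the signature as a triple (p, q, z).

Answer: (2, 2, 1)

Derivation:
step 0: pivot 1 → sign +
step 1: pivot -3 → sign −
step 2: pivot 1 → sign +
step 3: pivot -1 → sign −
step 4: row/col 4 already zero → sign 0
signature = (2, 2, 1)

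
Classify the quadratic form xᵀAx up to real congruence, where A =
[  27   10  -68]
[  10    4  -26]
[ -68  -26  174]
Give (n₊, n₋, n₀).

step 0: pivot 27 → sign +
step 1: pivot 8/27 → sign +
step 2: pivot 1/2 → sign +
signature = (3, 0, 0)

Answer: (3, 0, 0)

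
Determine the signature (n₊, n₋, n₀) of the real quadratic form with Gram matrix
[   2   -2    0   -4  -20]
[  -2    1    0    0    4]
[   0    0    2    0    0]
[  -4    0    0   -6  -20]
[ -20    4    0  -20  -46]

Answer: (4, 1, 0)

Derivation:
step 0: pivot 2 → sign +
step 1: pivot -1 → sign −
step 2: pivot 2 → sign +
step 3: pivot 2 → sign +
step 4: pivot 2 → sign +
signature = (4, 1, 0)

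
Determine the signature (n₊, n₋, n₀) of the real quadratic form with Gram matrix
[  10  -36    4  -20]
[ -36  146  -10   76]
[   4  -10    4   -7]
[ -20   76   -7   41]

step 0: pivot 10 → sign +
step 1: pivot 82/5 → sign +
step 2: pivot 50/41 → sign +
step 3: pivot 1/50 → sign +
signature = (4, 0, 0)

Answer: (4, 0, 0)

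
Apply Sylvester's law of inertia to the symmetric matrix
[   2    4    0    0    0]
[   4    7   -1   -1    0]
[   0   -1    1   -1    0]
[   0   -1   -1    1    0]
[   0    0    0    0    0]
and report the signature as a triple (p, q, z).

step 0: pivot 2 → sign +
step 1: pivot -1 → sign −
step 2: pivot 2 → sign +
step 3: pivot 2 → sign +
step 4: row/col 4 already zero → sign 0
signature = (3, 1, 1)

Answer: (3, 1, 1)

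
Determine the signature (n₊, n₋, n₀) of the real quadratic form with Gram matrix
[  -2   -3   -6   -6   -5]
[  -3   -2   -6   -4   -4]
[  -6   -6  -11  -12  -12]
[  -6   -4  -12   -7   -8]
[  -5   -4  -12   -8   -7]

Answer: (4, 1, 0)

Derivation:
step 0: pivot -2 → sign −
step 1: pivot 5/2 → sign +
step 2: pivot 17/5 → sign +
step 3: pivot 1 → sign +
step 4: pivot 3/17 → sign +
signature = (4, 1, 0)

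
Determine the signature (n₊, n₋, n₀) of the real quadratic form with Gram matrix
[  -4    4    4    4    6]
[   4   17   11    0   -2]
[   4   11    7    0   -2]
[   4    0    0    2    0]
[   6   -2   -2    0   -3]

step 0: pivot -4 → sign −
step 1: pivot 21 → sign +
step 2: pivot 2/7 → sign +
step 3: pivot 2/3 → sign +
step 4: row/col 4 already zero → sign 0
signature = (3, 1, 1)

Answer: (3, 1, 1)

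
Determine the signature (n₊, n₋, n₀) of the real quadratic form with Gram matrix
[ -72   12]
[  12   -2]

step 0: pivot -72 → sign −
step 1: row/col 1 already zero → sign 0
signature = (0, 1, 1)

Answer: (0, 1, 1)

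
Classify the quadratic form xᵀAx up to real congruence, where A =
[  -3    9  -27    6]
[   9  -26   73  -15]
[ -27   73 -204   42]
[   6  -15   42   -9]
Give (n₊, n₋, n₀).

Answer: (1, 3, 0)

Derivation:
step 0: pivot -3 → sign −
step 1: pivot 1 → sign +
step 2: pivot -25 → sign −
step 3: pivot -6/25 → sign −
signature = (1, 3, 0)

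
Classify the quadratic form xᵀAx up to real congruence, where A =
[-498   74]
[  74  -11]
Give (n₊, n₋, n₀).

Answer: (0, 2, 0)

Derivation:
step 0: pivot -498 → sign −
step 1: pivot -1/249 → sign −
signature = (0, 2, 0)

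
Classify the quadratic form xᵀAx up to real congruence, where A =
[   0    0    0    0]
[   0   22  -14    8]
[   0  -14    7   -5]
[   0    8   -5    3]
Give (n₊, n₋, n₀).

step 0: pivot 22 → sign +
step 1: pivot -21/11 → sign −
step 2: pivot 2/21 → sign +
step 3: row/col 3 already zero → sign 0
signature = (2, 1, 1)

Answer: (2, 1, 1)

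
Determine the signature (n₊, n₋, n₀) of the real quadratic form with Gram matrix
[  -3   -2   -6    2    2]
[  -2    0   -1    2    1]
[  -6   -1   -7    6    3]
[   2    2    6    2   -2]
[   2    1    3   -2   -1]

step 0: pivot -3 → sign −
step 1: pivot 4/3 → sign +
step 2: pivot -7/4 → sign −
step 3: pivot 22/7 → sign +
step 4: pivot 2/11 → sign +
signature = (3, 2, 0)

Answer: (3, 2, 0)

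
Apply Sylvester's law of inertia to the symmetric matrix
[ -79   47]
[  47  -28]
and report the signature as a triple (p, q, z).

step 0: pivot -79 → sign −
step 1: pivot -3/79 → sign −
signature = (0, 2, 0)

Answer: (0, 2, 0)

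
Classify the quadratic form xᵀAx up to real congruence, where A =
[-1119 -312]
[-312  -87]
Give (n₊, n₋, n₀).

Answer: (0, 2, 0)

Derivation:
step 0: pivot -1119 → sign −
step 1: pivot -3/373 → sign −
signature = (0, 2, 0)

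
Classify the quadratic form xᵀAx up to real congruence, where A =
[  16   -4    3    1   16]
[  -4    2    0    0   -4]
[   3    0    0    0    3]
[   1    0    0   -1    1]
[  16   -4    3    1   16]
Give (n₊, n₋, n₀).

step 0: pivot 16 → sign +
step 1: pivot 1 → sign +
step 2: pivot -9/8 → sign −
step 3: pivot -1 → sign −
step 4: row/col 4 already zero → sign 0
signature = (2, 2, 1)

Answer: (2, 2, 1)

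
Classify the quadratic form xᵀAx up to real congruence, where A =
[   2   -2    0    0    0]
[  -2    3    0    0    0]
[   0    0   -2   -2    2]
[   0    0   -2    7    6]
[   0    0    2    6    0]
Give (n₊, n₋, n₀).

step 0: pivot 2 → sign +
step 1: pivot 1 → sign +
step 2: pivot -2 → sign −
step 3: pivot 9 → sign +
step 4: pivot 2/9 → sign +
signature = (4, 1, 0)

Answer: (4, 1, 0)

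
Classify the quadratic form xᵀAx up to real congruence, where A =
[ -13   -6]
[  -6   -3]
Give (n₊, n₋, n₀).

step 0: pivot -13 → sign −
step 1: pivot -3/13 → sign −
signature = (0, 2, 0)

Answer: (0, 2, 0)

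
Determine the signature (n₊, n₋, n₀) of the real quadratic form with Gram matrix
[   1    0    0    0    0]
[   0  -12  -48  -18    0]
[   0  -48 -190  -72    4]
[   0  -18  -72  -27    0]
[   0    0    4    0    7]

Answer: (2, 2, 1)

Derivation:
step 0: pivot 1 → sign +
step 1: pivot -12 → sign −
step 2: pivot 2 → sign +
step 3: pivot -1 → sign −
step 4: row/col 4 already zero → sign 0
signature = (2, 2, 1)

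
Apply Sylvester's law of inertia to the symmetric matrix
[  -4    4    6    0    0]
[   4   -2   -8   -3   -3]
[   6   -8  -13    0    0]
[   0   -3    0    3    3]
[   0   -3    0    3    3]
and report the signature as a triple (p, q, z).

Answer: (1, 2, 2)

Derivation:
step 0: pivot -4 → sign −
step 1: pivot 2 → sign +
step 2: pivot -6 → sign −
step 3: row/col 3 already zero → sign 0
step 4: row/col 4 already zero → sign 0
signature = (1, 2, 2)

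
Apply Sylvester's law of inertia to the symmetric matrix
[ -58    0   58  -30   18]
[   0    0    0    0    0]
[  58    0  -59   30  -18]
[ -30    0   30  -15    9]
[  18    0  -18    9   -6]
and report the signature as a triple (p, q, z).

step 0: pivot -58 → sign −
step 1: pivot -1 → sign −
step 2: pivot 15/29 → sign +
step 3: pivot -3/5 → sign −
step 4: row/col 4 already zero → sign 0
signature = (1, 3, 1)

Answer: (1, 3, 1)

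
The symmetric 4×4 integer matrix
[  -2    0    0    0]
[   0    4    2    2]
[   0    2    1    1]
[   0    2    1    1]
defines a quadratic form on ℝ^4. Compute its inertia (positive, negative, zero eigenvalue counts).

Answer: (1, 1, 2)

Derivation:
step 0: pivot -2 → sign −
step 1: pivot 4 → sign +
step 2: row/col 2 already zero → sign 0
step 3: row/col 3 already zero → sign 0
signature = (1, 1, 2)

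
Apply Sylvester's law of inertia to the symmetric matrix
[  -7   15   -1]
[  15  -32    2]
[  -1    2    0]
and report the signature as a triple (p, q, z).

Answer: (1, 1, 1)

Derivation:
step 0: pivot -7 → sign −
step 1: pivot 1/7 → sign +
step 2: row/col 2 already zero → sign 0
signature = (1, 1, 1)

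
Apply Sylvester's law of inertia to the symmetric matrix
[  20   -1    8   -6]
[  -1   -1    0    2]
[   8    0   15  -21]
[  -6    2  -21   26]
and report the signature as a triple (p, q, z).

step 0: pivot 20 → sign +
step 1: pivot -21/20 → sign −
step 2: pivot 251/21 → sign +
step 3: pivot -3/251 → sign −
signature = (2, 2, 0)

Answer: (2, 2, 0)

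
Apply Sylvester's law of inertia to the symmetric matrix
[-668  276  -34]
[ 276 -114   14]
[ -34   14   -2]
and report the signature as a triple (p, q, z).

Answer: (1, 2, 0)

Derivation:
step 0: pivot -668 → sign −
step 1: pivot 6/167 → sign +
step 2: pivot -1/3 → sign −
signature = (1, 2, 0)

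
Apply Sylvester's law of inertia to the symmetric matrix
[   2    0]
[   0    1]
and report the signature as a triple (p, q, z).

Answer: (2, 0, 0)

Derivation:
step 0: pivot 2 → sign +
step 1: pivot 1 → sign +
signature = (2, 0, 0)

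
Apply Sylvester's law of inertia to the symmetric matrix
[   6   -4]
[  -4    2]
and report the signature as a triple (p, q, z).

Answer: (1, 1, 0)

Derivation:
step 0: pivot 6 → sign +
step 1: pivot -2/3 → sign −
signature = (1, 1, 0)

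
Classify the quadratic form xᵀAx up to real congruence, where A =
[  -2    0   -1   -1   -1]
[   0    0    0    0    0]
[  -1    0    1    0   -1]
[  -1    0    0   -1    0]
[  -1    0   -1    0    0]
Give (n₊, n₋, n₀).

step 0: pivot -2 → sign −
step 1: pivot 3/2 → sign +
step 2: pivot -2/3 → sign −
step 3: pivot 1 → sign +
step 4: row/col 4 already zero → sign 0
signature = (2, 2, 1)

Answer: (2, 2, 1)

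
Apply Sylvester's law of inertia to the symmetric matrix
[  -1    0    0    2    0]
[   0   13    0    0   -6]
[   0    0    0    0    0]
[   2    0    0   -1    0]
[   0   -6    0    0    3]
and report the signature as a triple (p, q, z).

Answer: (3, 1, 1)

Derivation:
step 0: pivot -1 → sign −
step 1: pivot 13 → sign +
step 2: pivot 3 → sign +
step 3: pivot 3/13 → sign +
step 4: row/col 4 already zero → sign 0
signature = (3, 1, 1)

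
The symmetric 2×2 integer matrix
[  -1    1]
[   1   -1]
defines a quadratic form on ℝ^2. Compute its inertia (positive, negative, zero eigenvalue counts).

step 0: pivot -1 → sign −
step 1: row/col 1 already zero → sign 0
signature = (0, 1, 1)

Answer: (0, 1, 1)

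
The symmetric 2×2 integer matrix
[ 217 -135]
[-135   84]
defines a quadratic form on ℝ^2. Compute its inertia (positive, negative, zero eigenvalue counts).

Answer: (2, 0, 0)

Derivation:
step 0: pivot 217 → sign +
step 1: pivot 3/217 → sign +
signature = (2, 0, 0)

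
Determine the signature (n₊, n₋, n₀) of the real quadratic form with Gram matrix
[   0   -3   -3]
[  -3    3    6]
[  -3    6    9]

Answer: (1, 1, 1)

Derivation:
step 0: pivot 3 → sign +
step 1: pivot -3 → sign −
step 2: row/col 2 already zero → sign 0
signature = (1, 1, 1)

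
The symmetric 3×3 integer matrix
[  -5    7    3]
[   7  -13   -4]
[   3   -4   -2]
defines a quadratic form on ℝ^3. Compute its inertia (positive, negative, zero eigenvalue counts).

Answer: (0, 3, 0)

Derivation:
step 0: pivot -5 → sign −
step 1: pivot -16/5 → sign −
step 2: pivot -3/16 → sign −
signature = (0, 3, 0)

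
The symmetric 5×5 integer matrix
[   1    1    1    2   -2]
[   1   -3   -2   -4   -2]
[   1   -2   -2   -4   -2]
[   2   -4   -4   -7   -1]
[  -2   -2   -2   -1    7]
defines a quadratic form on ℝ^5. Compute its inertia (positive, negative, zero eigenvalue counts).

Answer: (2, 3, 0)

Derivation:
step 0: pivot 1 → sign +
step 1: pivot -4 → sign −
step 2: pivot -3/4 → sign −
step 3: pivot 1 → sign +
step 4: pivot -6 → sign −
signature = (2, 3, 0)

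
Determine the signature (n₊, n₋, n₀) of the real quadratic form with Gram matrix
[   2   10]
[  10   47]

Answer: (1, 1, 0)

Derivation:
step 0: pivot 2 → sign +
step 1: pivot -3 → sign −
signature = (1, 1, 0)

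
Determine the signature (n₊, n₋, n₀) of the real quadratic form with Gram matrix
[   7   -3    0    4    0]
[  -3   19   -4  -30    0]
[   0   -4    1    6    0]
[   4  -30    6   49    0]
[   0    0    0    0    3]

step 0: pivot 7 → sign +
step 1: pivot 124/7 → sign +
step 2: pivot 3/31 → sign +
step 3: pivot 3 → sign +
step 4: row/col 4 already zero → sign 0
signature = (4, 0, 1)

Answer: (4, 0, 1)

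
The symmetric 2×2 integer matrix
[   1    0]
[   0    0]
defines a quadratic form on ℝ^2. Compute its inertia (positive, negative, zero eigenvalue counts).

step 0: pivot 1 → sign +
step 1: row/col 1 already zero → sign 0
signature = (1, 0, 1)

Answer: (1, 0, 1)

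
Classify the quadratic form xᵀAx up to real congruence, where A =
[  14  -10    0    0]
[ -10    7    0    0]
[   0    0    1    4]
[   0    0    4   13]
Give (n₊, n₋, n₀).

Answer: (2, 2, 0)

Derivation:
step 0: pivot 14 → sign +
step 1: pivot -1/7 → sign −
step 2: pivot 1 → sign +
step 3: pivot -3 → sign −
signature = (2, 2, 0)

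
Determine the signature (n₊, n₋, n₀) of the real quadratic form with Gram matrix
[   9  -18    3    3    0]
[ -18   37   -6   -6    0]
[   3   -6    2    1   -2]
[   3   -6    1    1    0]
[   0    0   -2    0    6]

step 0: pivot 9 → sign +
step 1: pivot 1 → sign +
step 2: pivot 1 → sign +
step 3: pivot 2 → sign +
step 4: row/col 4 already zero → sign 0
signature = (4, 0, 1)

Answer: (4, 0, 1)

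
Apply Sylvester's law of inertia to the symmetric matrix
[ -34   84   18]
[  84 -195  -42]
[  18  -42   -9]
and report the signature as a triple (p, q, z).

step 0: pivot -34 → sign −
step 1: pivot 213/17 → sign +
step 2: pivot 3/71 → sign +
signature = (2, 1, 0)

Answer: (2, 1, 0)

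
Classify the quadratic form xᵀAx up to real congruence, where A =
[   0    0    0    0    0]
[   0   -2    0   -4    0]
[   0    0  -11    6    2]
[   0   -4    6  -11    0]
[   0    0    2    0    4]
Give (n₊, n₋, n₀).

step 0: pivot -2 → sign −
step 1: pivot -11 → sign −
step 2: pivot 3/11 → sign +
step 3: row/col 3 already zero → sign 0
step 4: row/col 4 already zero → sign 0
signature = (1, 2, 2)

Answer: (1, 2, 2)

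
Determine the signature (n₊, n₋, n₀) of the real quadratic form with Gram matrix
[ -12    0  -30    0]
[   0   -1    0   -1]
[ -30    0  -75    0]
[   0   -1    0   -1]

Answer: (0, 2, 2)

Derivation:
step 0: pivot -12 → sign −
step 1: pivot -1 → sign −
step 2: row/col 2 already zero → sign 0
step 3: row/col 3 already zero → sign 0
signature = (0, 2, 2)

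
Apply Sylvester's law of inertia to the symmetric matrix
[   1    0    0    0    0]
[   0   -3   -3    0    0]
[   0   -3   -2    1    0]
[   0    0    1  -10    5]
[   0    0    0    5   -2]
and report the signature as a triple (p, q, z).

Answer: (3, 2, 0)

Derivation:
step 0: pivot 1 → sign +
step 1: pivot -3 → sign −
step 2: pivot 1 → sign +
step 3: pivot -11 → sign −
step 4: pivot 3/11 → sign +
signature = (3, 2, 0)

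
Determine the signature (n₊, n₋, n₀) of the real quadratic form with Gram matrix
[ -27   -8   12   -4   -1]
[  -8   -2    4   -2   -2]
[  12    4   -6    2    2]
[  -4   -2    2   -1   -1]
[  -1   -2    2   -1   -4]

step 0: pivot -27 → sign −
step 1: pivot 10/27 → sign +
step 2: pivot -6/5 → sign −
step 3: pivot -1 → sign −
step 4: row/col 4 already zero → sign 0
signature = (1, 3, 1)

Answer: (1, 3, 1)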